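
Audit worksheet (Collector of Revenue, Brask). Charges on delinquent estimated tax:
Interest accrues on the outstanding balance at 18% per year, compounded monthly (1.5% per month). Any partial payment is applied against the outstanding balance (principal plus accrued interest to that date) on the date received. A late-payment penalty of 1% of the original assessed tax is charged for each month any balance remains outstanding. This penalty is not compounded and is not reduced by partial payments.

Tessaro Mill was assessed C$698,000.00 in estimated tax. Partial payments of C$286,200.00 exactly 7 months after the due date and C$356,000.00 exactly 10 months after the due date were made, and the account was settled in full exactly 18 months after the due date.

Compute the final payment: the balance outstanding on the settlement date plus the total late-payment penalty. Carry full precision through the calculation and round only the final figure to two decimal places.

Balance at month 7: C$698,000.0000 × (1 + 0.015)^7 = C$774,671.7492…
After C$286,200.00 payment: C$774,671.7492… − C$286,200.00 = C$488,471.7492…
Balance at month 10: C$488,471.7492… × (1 + 0.015)^3 = C$510,784.3449…
After C$356,000.00 payment: C$510,784.3449… − C$356,000.00 = C$154,784.3449…
Balance at month 18: C$154,784.3449… × (1 + 0.015)^8 = C$174,363.4171…
Penalty: 18 × 1% × C$698,000.00 = C$125,640.00
Final settlement = outstanding balance + penalty = C$174,363.4171… + C$125,640.00 = C$300,003.42

C$300,003.42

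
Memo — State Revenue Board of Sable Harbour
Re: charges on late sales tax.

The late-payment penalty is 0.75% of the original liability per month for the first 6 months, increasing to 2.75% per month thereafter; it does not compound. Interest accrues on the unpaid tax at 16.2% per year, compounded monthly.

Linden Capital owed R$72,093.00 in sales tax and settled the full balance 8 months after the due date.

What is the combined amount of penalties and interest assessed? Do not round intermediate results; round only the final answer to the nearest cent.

R$15,373.34

Penalty, months 1–6: 6 × 0.75% × R$72,093.00 = R$3,244.19…
Penalty, months 7–8: 2 × 2.75% × R$72,093.00 = R$3,965.12…
Interest (16.2%/yr ÷ 12 = 1.35%/month): R$72,093.00 × ((1 + 0.0135)^8 − 1) = R$8,164.0371…
Penalties + interest = R$7,209.3000 + R$8,164.0371… = R$15,373.34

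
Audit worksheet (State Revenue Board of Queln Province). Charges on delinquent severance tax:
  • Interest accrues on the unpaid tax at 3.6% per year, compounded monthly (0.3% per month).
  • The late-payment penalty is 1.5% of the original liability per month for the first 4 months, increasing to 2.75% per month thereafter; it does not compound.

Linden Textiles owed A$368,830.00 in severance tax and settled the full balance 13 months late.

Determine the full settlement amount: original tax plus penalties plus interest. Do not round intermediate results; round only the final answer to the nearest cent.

Penalty, months 1–4: 4 × 1.5% × A$368,830.00 = A$22,129.80
Penalty, months 5–13: 9 × 2.75% × A$368,830.00 = A$91,285.43…
Interest: A$368,830.00 × ((1 + 0.003)^13 − 1) = A$368,830.00 × 0.0397098… = A$14,646.1582…
Total = A$368,830.00 + A$113,415.2250 + A$14,646.1582… = A$496,891.38

A$496,891.38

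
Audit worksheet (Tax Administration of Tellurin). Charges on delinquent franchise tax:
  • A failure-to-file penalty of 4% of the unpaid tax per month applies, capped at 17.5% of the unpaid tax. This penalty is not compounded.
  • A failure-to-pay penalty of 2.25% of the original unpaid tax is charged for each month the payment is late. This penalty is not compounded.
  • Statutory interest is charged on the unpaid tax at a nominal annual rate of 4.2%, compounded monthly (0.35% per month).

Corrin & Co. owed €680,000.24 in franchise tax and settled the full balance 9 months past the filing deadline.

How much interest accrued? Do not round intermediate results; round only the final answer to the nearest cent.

€21,722.35

Interest: €680,000.24 × ((1 + 0.0035)^9 − 1) = €680,000.24 × 0.0319446… = €21,722.3496…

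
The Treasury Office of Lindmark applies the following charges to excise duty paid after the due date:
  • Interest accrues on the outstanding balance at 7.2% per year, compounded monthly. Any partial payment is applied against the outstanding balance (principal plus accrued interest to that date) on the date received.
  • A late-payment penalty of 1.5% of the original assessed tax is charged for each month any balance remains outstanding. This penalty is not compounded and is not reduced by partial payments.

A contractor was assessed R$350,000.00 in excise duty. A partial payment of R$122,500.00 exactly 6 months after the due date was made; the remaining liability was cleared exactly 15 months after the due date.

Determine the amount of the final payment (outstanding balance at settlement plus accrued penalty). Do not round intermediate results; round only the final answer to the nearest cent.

Monthly rate = 7.2% ÷ 12 = 0.6%
Balance at month 6: R$350,000.0000 × (1 + 0.006)^6 = R$362,790.5188…
After R$122,500.00 payment: R$362,790.5188… − R$122,500.00 = R$240,290.5188…
Balance at month 15: R$240,290.5188… × (1 + 0.006)^9 = R$253,582.0227…
Penalty: 15 × 1.5% × R$350,000.00 = R$78,750.00
Final settlement = outstanding balance + penalty = R$253,582.0227… + R$78,750.00 = R$332,332.02

R$332,332.02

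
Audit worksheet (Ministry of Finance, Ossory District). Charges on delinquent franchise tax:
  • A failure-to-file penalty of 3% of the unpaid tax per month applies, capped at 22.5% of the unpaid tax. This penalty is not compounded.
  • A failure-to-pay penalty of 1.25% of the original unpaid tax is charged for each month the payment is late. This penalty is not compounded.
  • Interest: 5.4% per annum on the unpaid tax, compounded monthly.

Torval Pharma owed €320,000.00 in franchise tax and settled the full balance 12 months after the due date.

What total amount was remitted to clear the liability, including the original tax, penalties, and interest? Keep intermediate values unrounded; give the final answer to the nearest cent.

€457,714.16

Failure-to-file: 12 × 3% × €320,000.00 = €115,200.00, capped at 22.5% × €320,000.00 = €72,000.00
Failure-to-pay penalty = 1.25% × €320,000.00 × 12 mo = €48,000.00
Interest (5.4%/yr ÷ 12 = 0.45%/month): €320,000.00 × ((1 + 0.0045)^12 − 1) = €17,714.1606…
Total = €320,000.00 + €120,000.0000 + €17,714.1606… = €457,714.16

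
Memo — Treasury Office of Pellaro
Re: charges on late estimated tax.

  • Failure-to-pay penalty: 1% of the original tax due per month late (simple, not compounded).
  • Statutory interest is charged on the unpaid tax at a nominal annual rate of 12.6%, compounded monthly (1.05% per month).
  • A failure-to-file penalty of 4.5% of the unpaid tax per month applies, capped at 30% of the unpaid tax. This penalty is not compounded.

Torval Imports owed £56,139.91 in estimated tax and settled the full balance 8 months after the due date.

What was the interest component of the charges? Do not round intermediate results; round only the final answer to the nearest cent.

£4,892.74

Interest: £56,139.91 × ((1 + 0.0105)^8 − 1) = £56,139.91 × 0.0871527… = £4,892.7439…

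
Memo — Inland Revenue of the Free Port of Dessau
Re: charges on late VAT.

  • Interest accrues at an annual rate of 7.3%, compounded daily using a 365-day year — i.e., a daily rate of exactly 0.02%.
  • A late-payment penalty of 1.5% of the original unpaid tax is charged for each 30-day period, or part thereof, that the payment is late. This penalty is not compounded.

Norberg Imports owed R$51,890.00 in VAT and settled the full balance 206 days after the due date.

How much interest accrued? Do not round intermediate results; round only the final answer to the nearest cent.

Interest: R$51,890.00 × ((1 + 0.0002)^206 − 1) = R$51,890.00 × 0.04205620… = R$2,182.2964…

R$2,182.30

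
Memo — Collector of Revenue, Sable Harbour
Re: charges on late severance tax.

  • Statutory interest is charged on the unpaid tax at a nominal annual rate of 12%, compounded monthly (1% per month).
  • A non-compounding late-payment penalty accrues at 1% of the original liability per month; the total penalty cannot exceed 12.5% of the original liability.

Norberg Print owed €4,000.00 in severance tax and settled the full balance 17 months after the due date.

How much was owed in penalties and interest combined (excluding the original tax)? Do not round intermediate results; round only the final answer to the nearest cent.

€1,237.22

Penalty (uncapped): 17 × 1% × €4,000.00 = €680.00; cap = 12.5% × €4,000.00 = €500.00 → penalty = €500.00
Interest: €4,000.00 × ((1 + 0.01)^17 − 1) = €4,000.00 × 0.1843044… = €737.2177…
Penalties + interest = €500.0000 + €737.2177… = €1,237.22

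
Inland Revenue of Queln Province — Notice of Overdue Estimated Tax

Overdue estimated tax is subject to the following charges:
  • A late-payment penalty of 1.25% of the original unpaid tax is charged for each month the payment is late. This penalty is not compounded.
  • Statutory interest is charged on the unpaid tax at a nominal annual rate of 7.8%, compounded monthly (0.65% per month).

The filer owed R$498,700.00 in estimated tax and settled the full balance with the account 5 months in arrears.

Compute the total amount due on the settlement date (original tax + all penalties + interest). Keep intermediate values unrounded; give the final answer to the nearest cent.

Late-payment penalty = 1.25% × R$498,700.00 × 5 mo = R$31,168.75
Interest: R$498,700.00 × ((1 + 0.0065)^5 − 1) = R$498,700.00 × 0.0329253… = R$16,419.8248…
Total = R$498,700.00 + R$31,168.7500 + R$16,419.8248… = R$546,288.57

R$546,288.57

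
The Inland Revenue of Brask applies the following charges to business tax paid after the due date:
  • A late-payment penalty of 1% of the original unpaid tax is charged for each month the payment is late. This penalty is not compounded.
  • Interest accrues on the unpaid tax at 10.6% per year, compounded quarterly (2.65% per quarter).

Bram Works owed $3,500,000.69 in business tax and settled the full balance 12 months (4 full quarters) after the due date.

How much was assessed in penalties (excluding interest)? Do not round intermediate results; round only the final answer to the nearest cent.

Late-payment penalty = 1% × $3,500,000.69 × 12 mo = $420,000.08…

$420,000.08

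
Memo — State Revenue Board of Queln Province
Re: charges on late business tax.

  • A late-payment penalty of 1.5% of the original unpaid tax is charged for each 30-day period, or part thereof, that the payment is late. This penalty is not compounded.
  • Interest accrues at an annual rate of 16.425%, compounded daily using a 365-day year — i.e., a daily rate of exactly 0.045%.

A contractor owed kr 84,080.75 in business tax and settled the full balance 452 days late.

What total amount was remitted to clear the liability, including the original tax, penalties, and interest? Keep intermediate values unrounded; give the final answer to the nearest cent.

kr 123,220.89

Penalty periods: ⌈452/30⌉ = 16; penalty = 16 × 1.5% × kr 84,080.75 = kr 20,179.38
Interest: kr 84,080.75 × ((1 + 0.00045)^452 − 1) = kr 84,080.75 × 0.22550653… = kr 18,960.7578…
Total = kr 84,080.75 + kr 20,179.3800 + kr 18,960.7578… = kr 123,220.89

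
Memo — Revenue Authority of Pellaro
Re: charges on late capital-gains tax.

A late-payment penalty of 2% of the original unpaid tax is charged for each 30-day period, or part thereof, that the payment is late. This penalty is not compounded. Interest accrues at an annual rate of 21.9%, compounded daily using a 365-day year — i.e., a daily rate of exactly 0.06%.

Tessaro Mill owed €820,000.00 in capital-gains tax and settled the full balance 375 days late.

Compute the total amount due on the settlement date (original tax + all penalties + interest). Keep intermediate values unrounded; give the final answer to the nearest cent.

Penalty periods: ⌈375/30⌉ = 13; penalty = 13 × 2% × €820,000.00 = €213,200.00
Interest: €820,000.00 × ((1 + 0.0006)^375 − 1) = €820,000.00 × 0.25223822… = €206,835.3413…
Total = €820,000.00 + €213,200.0000 + €206,835.3413… = €1,240,035.34

€1,240,035.34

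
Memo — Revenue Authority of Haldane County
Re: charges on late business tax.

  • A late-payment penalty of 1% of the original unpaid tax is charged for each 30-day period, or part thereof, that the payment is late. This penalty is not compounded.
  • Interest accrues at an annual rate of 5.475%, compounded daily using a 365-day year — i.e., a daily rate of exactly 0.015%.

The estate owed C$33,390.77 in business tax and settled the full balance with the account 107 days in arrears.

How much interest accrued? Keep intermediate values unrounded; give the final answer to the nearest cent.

Interest: C$33,390.77 × ((1 + 0.00015)^107 − 1) = C$33,390.77 × 0.01617827… = C$540.2049…

C$540.20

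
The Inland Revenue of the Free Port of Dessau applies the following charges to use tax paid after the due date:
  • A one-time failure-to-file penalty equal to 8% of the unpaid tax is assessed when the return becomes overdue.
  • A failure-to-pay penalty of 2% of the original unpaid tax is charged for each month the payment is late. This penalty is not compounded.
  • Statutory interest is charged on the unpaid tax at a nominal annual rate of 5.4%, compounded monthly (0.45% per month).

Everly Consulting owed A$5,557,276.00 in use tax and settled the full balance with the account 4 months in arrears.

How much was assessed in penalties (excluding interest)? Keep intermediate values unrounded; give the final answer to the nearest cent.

A$889,164.16

Failure-to-file penalty: 8% × A$5,557,276.00 = A$444,582.08
Failure-to-pay penalty = 2% × A$5,557,276.00 × 4 mo = A$444,582.08
Total penalty = A$444,582.08 + A$444,582.08 = A$889,164.16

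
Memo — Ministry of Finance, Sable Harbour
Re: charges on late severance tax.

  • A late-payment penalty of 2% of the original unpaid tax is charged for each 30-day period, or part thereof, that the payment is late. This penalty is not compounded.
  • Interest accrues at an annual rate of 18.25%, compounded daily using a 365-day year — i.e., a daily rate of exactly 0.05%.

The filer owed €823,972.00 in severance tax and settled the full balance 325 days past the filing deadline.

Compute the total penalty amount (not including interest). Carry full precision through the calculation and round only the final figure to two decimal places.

€181,273.84

Penalty periods: ⌈325/30⌉ = 11; penalty = 11 × 2% × €823,972.00 = €181,273.84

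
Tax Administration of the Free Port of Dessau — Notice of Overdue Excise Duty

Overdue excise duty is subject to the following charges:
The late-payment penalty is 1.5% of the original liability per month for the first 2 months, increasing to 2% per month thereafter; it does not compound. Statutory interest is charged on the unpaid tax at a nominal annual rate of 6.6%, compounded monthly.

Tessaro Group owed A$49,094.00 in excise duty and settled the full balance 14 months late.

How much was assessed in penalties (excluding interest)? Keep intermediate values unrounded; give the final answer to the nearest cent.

A$13,255.38

Penalty, months 1–2: 2 × 1.5% × A$49,094.00 = A$1,472.82
Penalty, months 3–14: 12 × 2% × A$49,094.00 = A$11,782.56
Total penalty = A$1,472.82 + A$11,782.56 = A$13,255.38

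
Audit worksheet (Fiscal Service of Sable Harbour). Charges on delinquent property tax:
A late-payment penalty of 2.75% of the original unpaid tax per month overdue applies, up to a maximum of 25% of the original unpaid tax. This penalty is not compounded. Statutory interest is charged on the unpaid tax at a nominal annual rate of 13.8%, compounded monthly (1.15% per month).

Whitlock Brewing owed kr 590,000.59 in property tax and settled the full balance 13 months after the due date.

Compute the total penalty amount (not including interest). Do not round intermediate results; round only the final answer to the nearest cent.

kr 147,500.15

Penalty (uncapped): 13 × 2.75% × kr 590,000.59 = kr 210,925.21…; cap = 25% × kr 590,000.59 = kr 147,500.15… → penalty = kr 147,500.15…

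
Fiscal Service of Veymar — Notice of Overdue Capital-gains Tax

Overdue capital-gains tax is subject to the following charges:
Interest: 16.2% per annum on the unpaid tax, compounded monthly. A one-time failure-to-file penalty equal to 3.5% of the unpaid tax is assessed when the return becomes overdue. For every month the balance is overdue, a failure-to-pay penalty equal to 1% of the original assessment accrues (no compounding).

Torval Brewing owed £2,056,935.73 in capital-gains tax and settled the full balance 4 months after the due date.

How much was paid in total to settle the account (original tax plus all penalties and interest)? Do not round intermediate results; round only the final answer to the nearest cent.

Failure-to-file penalty: 3.5% × £2,056,935.73 = £71,992.75…
Failure-to-pay penalty: 4 × 1% × £2,056,935.73 = £82,277.43…
Interest (16.2%/yr ÷ 12 = 1.35%/month): £2,056,935.73 × ((1 + 0.0135)^4 − 1) = £113,344.1003…
Total = £2,056,935.73 + £154,270.1798… + £113,344.1003… = £2,324,550.01

£2,324,550.01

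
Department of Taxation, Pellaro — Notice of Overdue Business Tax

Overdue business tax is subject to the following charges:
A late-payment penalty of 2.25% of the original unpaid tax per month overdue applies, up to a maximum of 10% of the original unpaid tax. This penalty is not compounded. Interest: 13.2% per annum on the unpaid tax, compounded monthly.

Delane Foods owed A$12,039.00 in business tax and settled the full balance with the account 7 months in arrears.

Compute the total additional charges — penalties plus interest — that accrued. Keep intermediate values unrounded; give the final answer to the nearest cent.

A$2,162.06

Penalty (uncapped): 7 × 2.25% × A$12,039.00 = A$1,896.14…; cap = 10% × A$12,039.00 = A$1,203.90 → penalty = A$1,203.90
Interest (13.2%/yr ÷ 12 = 1.1%/month): A$12,039.00 × ((1 + 0.011)^7 − 1) = A$958.1611…
Penalties + interest = A$1,203.9000 + A$958.1611… = A$2,162.06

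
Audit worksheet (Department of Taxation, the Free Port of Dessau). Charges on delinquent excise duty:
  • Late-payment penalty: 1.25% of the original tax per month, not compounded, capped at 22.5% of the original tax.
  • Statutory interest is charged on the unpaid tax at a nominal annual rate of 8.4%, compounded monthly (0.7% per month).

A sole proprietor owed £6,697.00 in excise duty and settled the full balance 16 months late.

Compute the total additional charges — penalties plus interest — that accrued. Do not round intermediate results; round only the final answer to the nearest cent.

Penalty: 16 × 1.25% × £6,697.00 = £1,339.40 (below the 22.5% cap of £1,506.83…)
Interest: £6,697.00 × ((1 + 0.007)^16 − 1) = £6,697.00 × 0.1180765… = £790.7585…
Penalties + interest = £1,339.4000 + £790.7585… = £2,130.16

£2,130.16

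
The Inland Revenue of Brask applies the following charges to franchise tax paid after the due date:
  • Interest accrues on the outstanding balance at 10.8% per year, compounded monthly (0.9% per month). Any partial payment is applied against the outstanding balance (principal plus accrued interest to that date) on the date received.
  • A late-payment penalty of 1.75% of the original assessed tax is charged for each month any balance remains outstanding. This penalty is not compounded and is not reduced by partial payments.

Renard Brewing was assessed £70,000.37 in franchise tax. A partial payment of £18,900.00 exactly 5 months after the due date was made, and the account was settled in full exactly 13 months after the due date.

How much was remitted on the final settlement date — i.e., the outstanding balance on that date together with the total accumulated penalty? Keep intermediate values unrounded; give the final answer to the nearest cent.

£74,268.24

Balance at month 5: £70,000.3700 × (1 + 0.009)^5 = £73,207.5996…
After £18,900.00 payment: £73,207.5996… − £18,900.00 = £54,307.5996…
Balance at month 13: £54,307.5996… × (1 + 0.009)^8 = £58,343.1585…
Penalty: 13 × 1.75% × £70,000.37 = £15,925.08…
Final settlement = outstanding balance + penalty = £58,343.1585… + £15,925.08… = £74,268.24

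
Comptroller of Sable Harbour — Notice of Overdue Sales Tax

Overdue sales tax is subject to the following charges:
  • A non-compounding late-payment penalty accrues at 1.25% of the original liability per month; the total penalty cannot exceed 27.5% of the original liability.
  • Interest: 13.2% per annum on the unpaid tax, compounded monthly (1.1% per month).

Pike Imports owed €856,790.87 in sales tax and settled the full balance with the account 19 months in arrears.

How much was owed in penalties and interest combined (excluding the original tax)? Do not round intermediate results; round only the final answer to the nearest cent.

Penalty: 19 × 1.25% × €856,790.87 = €203,487.83… (below the 27.5% cap of €235,617.49…)
Interest: €856,790.87 × ((1 + 0.011)^19 − 1) = €856,790.87 × 0.2310394… = €197,952.4565…
Penalties + interest = €203,487.8316… + €197,952.4565… = €401,440.29

€401,440.29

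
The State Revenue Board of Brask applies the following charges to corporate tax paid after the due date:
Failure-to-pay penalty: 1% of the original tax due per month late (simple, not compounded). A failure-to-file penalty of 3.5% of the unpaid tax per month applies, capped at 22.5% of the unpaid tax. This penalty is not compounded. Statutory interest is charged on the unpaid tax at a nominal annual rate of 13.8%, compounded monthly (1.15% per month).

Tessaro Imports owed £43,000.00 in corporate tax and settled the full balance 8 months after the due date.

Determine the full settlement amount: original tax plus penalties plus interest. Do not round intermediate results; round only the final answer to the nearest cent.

£60,233.94

Failure-to-file: 8 × 3.5% × £43,000.00 = £12,040.00, capped at 22.5% × £43,000.00 = £9,675.00
Failure-to-pay penalty: 8 × 1% × £43,000.00 = £3,440.00
Interest: £43,000.00 × ((1 + 0.0115)^8 − 1) = £43,000.00 × 0.0957894… = £4,118.9444…
Total = £43,000.00 + £13,115.0000 + £4,118.9444… = £60,233.94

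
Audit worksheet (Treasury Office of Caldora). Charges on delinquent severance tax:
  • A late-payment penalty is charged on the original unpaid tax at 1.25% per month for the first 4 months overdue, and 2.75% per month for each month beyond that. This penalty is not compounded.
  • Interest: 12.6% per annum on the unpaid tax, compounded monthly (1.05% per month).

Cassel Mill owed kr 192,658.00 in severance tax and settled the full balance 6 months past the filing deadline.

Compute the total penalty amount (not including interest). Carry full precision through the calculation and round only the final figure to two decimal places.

Penalty, months 1–4: 4 × 1.25% × kr 192,658.00 = kr 9,632.90
Penalty, months 5–6: 2 × 2.75% × kr 192,658.00 = kr 10,596.19
Total penalty = kr 9,632.90 + kr 10,596.19 = kr 20,229.09

kr 20,229.09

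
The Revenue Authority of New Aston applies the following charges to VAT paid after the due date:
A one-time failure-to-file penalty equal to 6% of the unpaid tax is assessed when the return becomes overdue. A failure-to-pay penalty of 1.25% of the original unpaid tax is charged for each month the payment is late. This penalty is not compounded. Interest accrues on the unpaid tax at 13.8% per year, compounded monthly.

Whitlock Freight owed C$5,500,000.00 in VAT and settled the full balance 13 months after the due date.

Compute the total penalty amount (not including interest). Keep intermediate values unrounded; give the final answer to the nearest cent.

C$1,223,750.00

Failure-to-file penalty: 6% × C$5,500,000.00 = C$330,000.00
Failure-to-pay penalty = 1.25% × C$5,500,000.00 × 13 mo = C$893,750.00
Total penalty = C$330,000.00 + C$893,750.00 = C$1,223,750.00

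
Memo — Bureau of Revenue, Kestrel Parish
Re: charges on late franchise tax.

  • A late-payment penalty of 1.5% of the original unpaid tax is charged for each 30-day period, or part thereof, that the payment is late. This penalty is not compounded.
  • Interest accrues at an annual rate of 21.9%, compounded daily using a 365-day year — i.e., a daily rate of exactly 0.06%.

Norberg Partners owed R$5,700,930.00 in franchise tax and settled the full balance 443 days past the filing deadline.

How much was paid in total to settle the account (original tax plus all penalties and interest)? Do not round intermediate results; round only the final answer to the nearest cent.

R$8,718,832.25

Penalty periods: ⌈443/30⌉ = 15; penalty = 15 × 1.5% × R$5,700,930.00 = R$1,282,709.25
Interest: R$5,700,930.00 × ((1 + 0.0006)^443 − 1) = R$5,700,930.00 × 0.30437016… = R$1,735,193.0032…
Total = R$5,700,930.00 + R$1,282,709.2500 + R$1,735,193.0032… = R$8,718,832.25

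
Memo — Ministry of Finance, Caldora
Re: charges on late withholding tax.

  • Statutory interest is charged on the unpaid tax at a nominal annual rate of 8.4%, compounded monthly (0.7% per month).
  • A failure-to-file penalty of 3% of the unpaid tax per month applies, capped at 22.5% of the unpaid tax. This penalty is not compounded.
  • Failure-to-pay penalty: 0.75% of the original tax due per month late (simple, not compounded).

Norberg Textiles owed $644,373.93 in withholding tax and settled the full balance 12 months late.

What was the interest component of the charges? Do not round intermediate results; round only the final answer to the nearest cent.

Interest: $644,373.93 × ((1 + 0.007)^12 − 1) = $644,373.93 × 0.0873107… = $56,260.7143…

$56,260.71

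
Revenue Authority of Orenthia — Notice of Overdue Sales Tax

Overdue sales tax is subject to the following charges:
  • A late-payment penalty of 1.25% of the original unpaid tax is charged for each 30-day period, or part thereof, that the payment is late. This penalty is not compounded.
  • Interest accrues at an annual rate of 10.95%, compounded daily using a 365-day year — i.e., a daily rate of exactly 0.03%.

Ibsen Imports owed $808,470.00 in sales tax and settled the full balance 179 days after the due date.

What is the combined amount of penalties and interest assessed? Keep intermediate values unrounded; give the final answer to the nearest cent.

Penalty periods: ⌈179/30⌉ = 6; penalty = 6 × 1.25% × $808,470.00 = $60,635.25
Interest: $808,470.00 × ((1 + 0.0003)^179 − 1) = $808,470.00 × 0.05515951… = $44,594.8063…
Penalties + interest = $60,635.2500 + $44,594.8063… = $105,230.06

$105,230.06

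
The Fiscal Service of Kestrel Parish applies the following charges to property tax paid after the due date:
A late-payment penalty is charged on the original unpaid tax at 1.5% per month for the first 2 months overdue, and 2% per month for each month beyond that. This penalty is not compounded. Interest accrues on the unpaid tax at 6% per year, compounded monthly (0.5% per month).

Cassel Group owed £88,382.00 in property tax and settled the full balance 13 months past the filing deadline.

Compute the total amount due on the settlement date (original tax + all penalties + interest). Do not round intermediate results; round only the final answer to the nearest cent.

Penalty, months 1–2: 2 × 1.5% × £88,382.00 = £2,651.46
Penalty, months 3–13: 11 × 2% × £88,382.00 = £19,444.04
Interest: £88,382.00 × ((1 + 0.005)^13 − 1) = £88,382.00 × 0.0669862… = £5,920.3744…
Total = £88,382.00 + £22,095.5000 + £5,920.3744… = £116,397.87

£116,397.87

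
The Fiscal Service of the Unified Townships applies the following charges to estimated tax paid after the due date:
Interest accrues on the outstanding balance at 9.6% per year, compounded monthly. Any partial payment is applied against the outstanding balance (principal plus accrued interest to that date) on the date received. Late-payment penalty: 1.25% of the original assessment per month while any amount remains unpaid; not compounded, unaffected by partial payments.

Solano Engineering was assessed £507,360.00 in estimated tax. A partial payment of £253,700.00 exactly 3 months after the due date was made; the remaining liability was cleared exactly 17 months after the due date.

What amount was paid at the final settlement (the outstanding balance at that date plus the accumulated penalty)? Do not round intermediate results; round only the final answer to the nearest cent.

£405,132.43

Monthly rate = 9.6% ÷ 12 = 0.8%
Balance at month 3: £507,360.0000 × (1 + 0.008)^3 = £519,634.3129…
After £253,700.00 payment: £519,634.3129… − £253,700.00 = £265,934.3129…
Balance at month 17: £265,934.3129… × (1 + 0.008)^14 = £297,318.4270…
Penalty: 17 × 1.25% × £507,360.00 = £107,814.00
Final settlement = outstanding balance + penalty = £297,318.4270… + £107,814.00 = £405,132.43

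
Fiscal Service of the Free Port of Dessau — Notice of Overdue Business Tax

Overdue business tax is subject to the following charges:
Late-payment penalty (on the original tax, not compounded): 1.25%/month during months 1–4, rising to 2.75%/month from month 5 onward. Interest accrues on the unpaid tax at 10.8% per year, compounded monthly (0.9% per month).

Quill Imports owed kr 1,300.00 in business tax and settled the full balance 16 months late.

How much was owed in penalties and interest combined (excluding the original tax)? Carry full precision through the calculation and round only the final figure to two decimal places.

kr 694.38

Penalty, months 1–4: 4 × 1.25% × kr 1,300.00 = kr 65.00
Penalty, months 5–16: 12 × 2.75% × kr 1,300.00 = kr 429.00
Interest: kr 1,300.00 × ((1 + 0.009)^16 − 1) = kr 1,300.00 × 0.1541404… = kr 200.3826…
Penalties + interest = kr 494.0000 + kr 200.3826… = kr 694.38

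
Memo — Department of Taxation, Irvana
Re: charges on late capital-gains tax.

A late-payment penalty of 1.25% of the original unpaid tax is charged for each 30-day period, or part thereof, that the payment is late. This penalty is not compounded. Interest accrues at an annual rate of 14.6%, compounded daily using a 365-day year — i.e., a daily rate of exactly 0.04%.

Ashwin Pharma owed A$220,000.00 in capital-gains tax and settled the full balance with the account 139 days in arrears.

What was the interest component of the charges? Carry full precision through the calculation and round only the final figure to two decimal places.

A$12,575.85

Interest: A$220,000.00 × ((1 + 0.0004)^139 − 1) = A$220,000.00 × 0.05716298… = A$12,575.8549…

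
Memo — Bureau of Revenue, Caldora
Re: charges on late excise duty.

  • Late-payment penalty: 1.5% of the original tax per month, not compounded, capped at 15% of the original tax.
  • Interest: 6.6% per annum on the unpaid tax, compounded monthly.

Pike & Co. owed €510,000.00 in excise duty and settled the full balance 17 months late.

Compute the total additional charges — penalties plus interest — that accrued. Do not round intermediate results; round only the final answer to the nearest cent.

Penalty (uncapped): 17 × 1.5% × €510,000.00 = €130,050.00; cap = 15% × €510,000.00 = €76,500.00 → penalty = €76,500.00
Interest (6.6%/yr ÷ 12 = 0.55%/month): €510,000.00 × ((1 + 0.0055)^17 − 1) = €49,841.9656…
Penalties + interest = €76,500.0000 + €49,841.9656… = €126,341.97

€126,341.97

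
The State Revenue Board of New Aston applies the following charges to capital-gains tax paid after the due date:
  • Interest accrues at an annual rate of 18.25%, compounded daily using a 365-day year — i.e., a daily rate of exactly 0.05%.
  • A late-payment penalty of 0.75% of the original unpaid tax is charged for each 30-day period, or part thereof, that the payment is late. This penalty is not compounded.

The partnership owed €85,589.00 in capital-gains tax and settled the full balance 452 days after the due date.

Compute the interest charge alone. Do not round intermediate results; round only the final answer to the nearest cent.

Interest: €85,589.00 × ((1 + 0.0005)^452 − 1) = €85,589.00 × 0.25350486… = €21,697.2278…

€21,697.23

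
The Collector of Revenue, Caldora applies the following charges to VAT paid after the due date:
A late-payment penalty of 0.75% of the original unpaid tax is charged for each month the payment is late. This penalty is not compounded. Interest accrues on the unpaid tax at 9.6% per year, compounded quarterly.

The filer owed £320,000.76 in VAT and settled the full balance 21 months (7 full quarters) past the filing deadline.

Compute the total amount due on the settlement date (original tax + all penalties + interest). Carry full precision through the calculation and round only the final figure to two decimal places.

£428,190.34

Late-payment penalty = 0.75% × £320,000.76 × 21 mo = £50,400.12…
Interest (9.6%/yr ÷ 4 = 2.4%/quarter): £320,000.76 × ((1 + 0.024)^7 − 1) = £57,789.4559…
Total = £320,000.76 + £50,400.1197 + £57,789.4559… = £428,190.34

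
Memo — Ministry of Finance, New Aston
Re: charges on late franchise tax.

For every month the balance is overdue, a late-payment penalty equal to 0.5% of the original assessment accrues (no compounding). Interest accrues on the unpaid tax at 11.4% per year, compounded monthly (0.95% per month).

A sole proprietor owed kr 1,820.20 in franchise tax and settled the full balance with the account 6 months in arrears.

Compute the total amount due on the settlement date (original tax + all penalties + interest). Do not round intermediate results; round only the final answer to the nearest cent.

kr 1,981.05

Late-payment penalty: 6 × 0.5% × kr 1,820.20 = kr 54.61…
Interest: kr 1,820.20 × ((1 + 0.0095)^6 − 1) = kr 1,820.20 × 0.0583710… = kr 106.2469…
Total = kr 1,820.20 + kr 54.6060 + kr 106.2469… = kr 1,981.05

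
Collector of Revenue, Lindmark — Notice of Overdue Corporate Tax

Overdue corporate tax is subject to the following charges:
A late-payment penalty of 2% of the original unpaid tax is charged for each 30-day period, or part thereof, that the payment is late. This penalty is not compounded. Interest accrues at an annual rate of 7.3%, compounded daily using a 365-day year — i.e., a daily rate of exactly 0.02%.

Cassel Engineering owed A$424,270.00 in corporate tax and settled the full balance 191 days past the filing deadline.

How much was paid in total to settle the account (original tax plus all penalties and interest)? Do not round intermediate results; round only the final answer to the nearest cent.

Penalty periods: ⌈191/30⌉ = 7; penalty = 7 × 2% × A$424,270.00 = A$59,397.80
Interest: A$424,270.00 × ((1 + 0.0002)^191 − 1) = A$424,270.00 × 0.03893503… = A$16,518.9659…
Total = A$424,270.00 + A$59,397.8000 + A$16,518.9659… = A$500,186.77

A$500,186.77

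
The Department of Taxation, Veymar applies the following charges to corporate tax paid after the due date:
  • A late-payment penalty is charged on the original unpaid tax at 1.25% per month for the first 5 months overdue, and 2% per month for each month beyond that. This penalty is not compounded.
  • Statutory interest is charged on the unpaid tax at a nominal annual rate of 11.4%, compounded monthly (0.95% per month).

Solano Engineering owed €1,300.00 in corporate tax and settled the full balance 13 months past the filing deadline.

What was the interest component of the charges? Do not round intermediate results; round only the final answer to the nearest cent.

Interest: €1,300.00 × ((1 + 0.0095)^13 − 1) = €1,300.00 × 0.1307906… = €170.0278…

€170.03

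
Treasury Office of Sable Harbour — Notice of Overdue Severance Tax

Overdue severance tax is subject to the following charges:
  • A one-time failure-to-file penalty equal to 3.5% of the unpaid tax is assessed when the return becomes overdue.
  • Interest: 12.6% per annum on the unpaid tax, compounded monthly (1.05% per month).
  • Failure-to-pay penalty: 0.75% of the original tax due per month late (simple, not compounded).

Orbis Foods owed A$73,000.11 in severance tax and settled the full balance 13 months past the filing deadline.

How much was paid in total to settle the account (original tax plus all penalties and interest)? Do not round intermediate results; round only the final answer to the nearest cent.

Failure-to-file penalty: 3.5% × A$73,000.11 = A$2,555.00…
Failure-to-pay penalty = 0.75% × A$73,000.11 × 13 mo = A$7,117.51…
Interest: A$73,000.11 × ((1 + 0.0105)^13 − 1) = A$73,000.11 × 0.1454394… = A$10,617.0950…
Total = A$73,000.11 + A$9,672.5146… + A$10,617.0950… = A$93,289.72

A$93,289.72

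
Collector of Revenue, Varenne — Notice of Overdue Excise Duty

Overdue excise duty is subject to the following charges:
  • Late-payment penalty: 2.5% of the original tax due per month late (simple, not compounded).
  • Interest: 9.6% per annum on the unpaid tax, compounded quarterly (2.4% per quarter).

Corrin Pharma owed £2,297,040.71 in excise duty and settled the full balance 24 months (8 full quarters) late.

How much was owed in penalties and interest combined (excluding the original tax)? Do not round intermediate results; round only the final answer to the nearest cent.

£1,858,135.54

Late-payment penalty = 2.5% × £2,297,040.71 × 24 mo = £1,378,224.43…
Interest: £2,297,040.71 × ((1 + 0.024)^8 − 1) = £2,297,040.71 × 0.2089258… = £479,911.1130…
Penalties + interest = £1,378,224.4260 + £479,911.1130… = £1,858,135.54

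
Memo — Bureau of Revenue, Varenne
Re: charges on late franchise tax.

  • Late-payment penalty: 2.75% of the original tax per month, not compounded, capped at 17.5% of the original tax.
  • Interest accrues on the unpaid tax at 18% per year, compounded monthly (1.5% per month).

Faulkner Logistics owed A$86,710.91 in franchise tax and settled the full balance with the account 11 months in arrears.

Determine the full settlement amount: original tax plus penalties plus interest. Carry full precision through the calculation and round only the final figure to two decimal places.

Penalty (uncapped): 11 × 2.75% × A$86,710.91 = A$26,230.05…; cap = 17.5% × A$86,710.91 = A$15,174.41… → penalty = A$15,174.41…
Interest: A$86,710.91 × ((1 + 0.015)^11 − 1) = A$86,710.91 × 0.1779489… = A$15,430.1143…
Total = A$86,710.91 + A$15,174.4093… + A$15,430.1143… = A$117,315.43

A$117,315.43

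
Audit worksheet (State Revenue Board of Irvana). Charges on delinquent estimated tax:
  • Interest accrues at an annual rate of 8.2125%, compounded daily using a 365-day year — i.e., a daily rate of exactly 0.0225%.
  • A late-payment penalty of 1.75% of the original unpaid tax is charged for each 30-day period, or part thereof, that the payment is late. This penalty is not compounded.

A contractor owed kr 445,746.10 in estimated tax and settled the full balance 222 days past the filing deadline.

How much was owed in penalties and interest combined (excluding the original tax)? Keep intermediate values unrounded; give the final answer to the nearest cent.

Penalty periods: ⌈222/30⌉ = 8; penalty = 8 × 1.75% × kr 445,746.10 = kr 62,404.45…
Interest: kr 445,746.10 × ((1 + 0.000225)^222 − 1) = kr 445,746.10 × 0.05121263… = kr 22,827.8291…
Penalties + interest = kr 62,404.4540 + kr 22,827.8291… = kr 85,232.28

kr 85,232.28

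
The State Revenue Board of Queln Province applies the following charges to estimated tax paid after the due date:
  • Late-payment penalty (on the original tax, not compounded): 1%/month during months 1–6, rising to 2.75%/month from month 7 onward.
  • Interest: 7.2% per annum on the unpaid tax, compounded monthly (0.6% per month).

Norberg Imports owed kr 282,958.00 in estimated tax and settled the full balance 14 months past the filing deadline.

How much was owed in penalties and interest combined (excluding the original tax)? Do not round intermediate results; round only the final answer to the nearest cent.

kr 103,946.30

Penalty, months 1–6: 6 × 1% × kr 282,958.00 = kr 16,977.48
Penalty, months 7–14: 8 × 2.75% × kr 282,958.00 = kr 62,250.76
Interest: kr 282,958.00 × ((1 + 0.006)^14 − 1) = kr 282,958.00 × 0.0873559… = kr 24,718.0612…
Penalties + interest = kr 79,228.2400 + kr 24,718.0612… = kr 103,946.30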